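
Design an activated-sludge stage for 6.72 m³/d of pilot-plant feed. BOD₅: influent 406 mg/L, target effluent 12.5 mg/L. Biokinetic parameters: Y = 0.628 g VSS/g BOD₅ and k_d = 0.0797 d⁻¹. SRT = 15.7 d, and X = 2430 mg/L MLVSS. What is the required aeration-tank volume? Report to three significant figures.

V ≈ 4.77 m³

Steady-state biomass mass balance: V·X·(1 + k_d·θ_c) = Y·Q·(S₀ − S)·θ_c, so V = 0.628 × 6.72 × (406 − 12.5) × 15.7 / [2430 × (1 + 0.0797 × 15.7)] = 2.61×10^4 / 5471 = 4.766 m³.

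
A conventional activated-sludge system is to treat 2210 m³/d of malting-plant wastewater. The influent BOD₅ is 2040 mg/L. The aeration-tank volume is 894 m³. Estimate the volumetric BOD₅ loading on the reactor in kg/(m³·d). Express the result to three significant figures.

L_v ≈ 5.04 kg BOD₅/(m³·d)

Volumetric loading L_v = Q·S₀ / V = 2210 × 2040 g/m³ / 894.0 m³ = 5043 g/(m³·d) = 5.043 kg BOD₅/(m³·d).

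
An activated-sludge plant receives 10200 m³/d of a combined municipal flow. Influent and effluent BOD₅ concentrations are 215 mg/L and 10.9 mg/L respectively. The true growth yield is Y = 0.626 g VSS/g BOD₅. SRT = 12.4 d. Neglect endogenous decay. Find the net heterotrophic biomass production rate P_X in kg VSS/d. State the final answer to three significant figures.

With endogenous decay neglected, the observed yield equals the true yield: Y_obs = Y = 0.626 g VSS/g BOD₅.
Q·(S₀ − S) = 10200 × (215 − 10.9) × 10⁻³ = 2082 kg/d removed.
Biomass produced: P_X = Y_obs·Q·ΔS = 0.6260 × 2082 ≈ 1303 kg VSS/d.

P_X ≈ 1300 kg VSS/d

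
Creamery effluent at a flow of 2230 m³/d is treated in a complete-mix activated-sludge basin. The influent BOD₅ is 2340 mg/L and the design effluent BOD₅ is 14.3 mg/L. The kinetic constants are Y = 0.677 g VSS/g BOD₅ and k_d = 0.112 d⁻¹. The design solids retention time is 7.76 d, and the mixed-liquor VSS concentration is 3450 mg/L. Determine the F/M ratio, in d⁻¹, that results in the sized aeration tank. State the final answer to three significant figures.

F/M ≈ 0.358 d⁻¹

Rearranging the biomass balance for a CMAS with decay, V = Y·Q·ΔS·θ_c / [X·(1+k_d θ_c)] = 0.677 × 2230 × (2340 − 14.3) × 7.76 / [3450 × (1 + 0.112 × 7.76)] = 2.72×10^7 / 6448 = 4225 m³.
F/M = applied load / biomass = Q·S₀/(V·X) = 2230 × 2340 / (4225 × 3450) = 0.3580 d⁻¹.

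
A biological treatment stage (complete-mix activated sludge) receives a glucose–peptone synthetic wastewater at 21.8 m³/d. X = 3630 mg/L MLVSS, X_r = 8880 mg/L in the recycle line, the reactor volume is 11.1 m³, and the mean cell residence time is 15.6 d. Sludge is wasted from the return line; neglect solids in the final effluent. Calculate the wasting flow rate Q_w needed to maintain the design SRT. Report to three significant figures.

Q_w ≈ 0.291 m³/d

θ_c = V·X/(Q_w·X_r) when wasting from the recycle, so Q_w = V·X/(θ_c·X_r) = 11.10 × 3630 / (15.6 × 8880) = 0.2909 m³/d.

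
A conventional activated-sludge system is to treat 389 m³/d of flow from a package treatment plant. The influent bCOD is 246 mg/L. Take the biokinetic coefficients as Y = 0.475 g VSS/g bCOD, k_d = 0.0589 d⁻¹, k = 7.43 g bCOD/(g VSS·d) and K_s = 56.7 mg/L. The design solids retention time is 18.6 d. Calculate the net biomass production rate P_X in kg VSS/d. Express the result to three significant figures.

From the Monod/SRT balance for a CMAS, S = K_s·(1+k_d θ_c)/[θ_c·(Y k − k_d) − 1] = 56.7 × (1 + 0.0589 × 18.6) / [18.6 × (0.475 × 7.43 − 0.0589) − 1] = 118.8 / 63.55 = 1.870 mg/L.
The observed yield is Y_obs = Y/(1 + k_d·θ_c) = 0.475 / (1 + 0.0589 × 18.6) = 0.475 / 2.096 = 0.2267 g VSS per g bCOD removed.
Substrate removed = Q·(S₀ − S) = 389 m³/d × (246 − 1.87) g/m³ = 9.5×10^4 g/d = 94.97 kg/d.
So the net sludge growth is P_X = 0.2267 × 94.97 = 21.53 kg VSS/d.

P_X ≈ 21.5 kg VSS/d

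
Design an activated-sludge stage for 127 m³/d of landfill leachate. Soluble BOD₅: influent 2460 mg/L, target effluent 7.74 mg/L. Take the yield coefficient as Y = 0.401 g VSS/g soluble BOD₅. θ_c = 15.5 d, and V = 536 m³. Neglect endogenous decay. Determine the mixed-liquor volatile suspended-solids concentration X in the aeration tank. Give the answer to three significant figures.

Without decay, X = Y Q (S₀−S) θ_c / V = 0.401 × 127 × (2460 − 7.74) × 15.5 / 536 = 3611 mg/L.

X ≈ 3610 mg/L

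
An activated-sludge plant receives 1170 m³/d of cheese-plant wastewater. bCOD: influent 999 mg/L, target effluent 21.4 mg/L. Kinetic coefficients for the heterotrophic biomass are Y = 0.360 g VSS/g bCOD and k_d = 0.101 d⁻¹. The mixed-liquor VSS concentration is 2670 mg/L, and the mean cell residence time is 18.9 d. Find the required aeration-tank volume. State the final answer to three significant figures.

V ≈ 1000 m³

Steady-state biomass mass balance: V·X·(1 + k_d·θ_c) = Y·Q·(S₀ − S)·θ_c, so V = 0.360 × 1170 × (999 − 21.4) × 18.9 / [2670 × (1 + 0.101 × 18.9)] = 7.78×10^6 / 7767 = 1002 m³.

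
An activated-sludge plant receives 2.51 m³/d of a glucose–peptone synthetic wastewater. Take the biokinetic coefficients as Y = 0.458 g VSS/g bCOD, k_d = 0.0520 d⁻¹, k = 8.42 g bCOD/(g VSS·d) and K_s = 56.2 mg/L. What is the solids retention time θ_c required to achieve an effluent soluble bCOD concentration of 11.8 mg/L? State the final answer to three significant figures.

At the target effluent, Y k S/(K_s+S) = 0.458×8.42×11.8/68.00 = 0.6692 d⁻¹.
1/θ_c = 0.6692 − 0.0520 = 0.6172 d⁻¹, so θ_c = 1.620 d.

θ_c ≈ 1.62 d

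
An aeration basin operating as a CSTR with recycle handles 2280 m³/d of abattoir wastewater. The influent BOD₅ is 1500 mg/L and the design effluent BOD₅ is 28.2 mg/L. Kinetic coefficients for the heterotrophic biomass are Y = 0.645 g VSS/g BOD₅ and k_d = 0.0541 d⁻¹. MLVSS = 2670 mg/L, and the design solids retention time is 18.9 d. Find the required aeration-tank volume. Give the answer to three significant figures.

V ≈ 7580 m³

From the SRT design equation V = Y Q (S₀−S) θ_c / [X (1 + k_d θ_c)] = 0.645 × 2280 × (1500 − 28.2) × 18.9 / [2670 × (1 + 0.0541 × 18.9)] = 4.09×10^7 / 5400 = 7575 m³.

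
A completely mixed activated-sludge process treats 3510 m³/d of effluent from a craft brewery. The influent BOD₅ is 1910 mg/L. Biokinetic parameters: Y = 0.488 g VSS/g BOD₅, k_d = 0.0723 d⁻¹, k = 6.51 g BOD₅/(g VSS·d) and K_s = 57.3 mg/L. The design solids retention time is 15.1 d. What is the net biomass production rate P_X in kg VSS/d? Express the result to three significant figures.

P_X ≈ 1560 kg VSS/d

Effluent substrate depends only on kinetics and SRT: S = K_s(1 + k_d θ_c) / [θ_c(Yk − k_d) − 1] = 57.3 × (1 + 0.0723 × 15.1) / [15.1 × (0.488 × 6.51 − 0.0723) − 1] = 119.9 / 45.88 = 2.612 mg/L.
Y_obs = Y / (1 + k_d θ_c) = 0.488 / (1 + 0.0723 × 15.1) = 0.488 / 2.092 = 0.2333.
ΔS = 1910 − 2.61 = 1907 mg/L, so the substrate removal rate is 3510 × 1907/1000 = 6695 kg BOD₅/d.
So the net sludge growth is P_X = 0.2333 × 6695 = 1562 kg VSS/d.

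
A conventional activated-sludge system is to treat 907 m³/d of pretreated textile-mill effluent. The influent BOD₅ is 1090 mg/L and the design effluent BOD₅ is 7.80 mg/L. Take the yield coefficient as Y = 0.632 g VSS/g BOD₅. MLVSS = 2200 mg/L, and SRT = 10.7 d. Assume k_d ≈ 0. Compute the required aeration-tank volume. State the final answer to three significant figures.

V ≈ 3020 m³

V·X = Y·Q·ΔS·θ_c gives V = 0.632 × 907 × (1090 − 7.80) × 10.7 / 2200 = 3017 m³.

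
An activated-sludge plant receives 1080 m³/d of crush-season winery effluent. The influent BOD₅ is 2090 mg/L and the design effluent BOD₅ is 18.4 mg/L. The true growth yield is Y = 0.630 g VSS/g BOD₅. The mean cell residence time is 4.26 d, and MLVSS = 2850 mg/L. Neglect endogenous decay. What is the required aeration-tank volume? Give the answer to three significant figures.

V ≈ 2110 m³

With k_d = 0 the design equation reduces to V = Y Q (S₀−S) θ_c / X = 0.630 × 1080 × (2090 − 18.4) × 4.26 / 2850 = 2107 m³.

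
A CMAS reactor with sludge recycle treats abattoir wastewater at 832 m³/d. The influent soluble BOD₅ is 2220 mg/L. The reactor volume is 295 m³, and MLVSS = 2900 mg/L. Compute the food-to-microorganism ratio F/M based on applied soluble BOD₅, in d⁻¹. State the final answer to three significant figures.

F/M = Q·S₀ / (V·X) = 832 × 2220 / (295.0 × 2900) = 2.159 g soluble BOD₅·(g VSS·d)⁻¹.

F/M ≈ 2.16 d⁻¹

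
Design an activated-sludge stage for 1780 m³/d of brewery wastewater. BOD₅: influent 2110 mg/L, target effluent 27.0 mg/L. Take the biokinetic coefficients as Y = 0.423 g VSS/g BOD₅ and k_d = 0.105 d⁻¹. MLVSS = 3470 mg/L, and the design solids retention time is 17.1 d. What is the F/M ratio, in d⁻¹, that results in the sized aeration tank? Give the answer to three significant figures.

From the SRT design equation V = Y Q (S₀−S) θ_c / [X (1 + k_d θ_c)] = 0.423 × 1780 × (2110 − 27.0) × 17.1 / [3470 × (1 + 0.105 × 17.1)] = 2.68×10^7 / 9700 = 2765 m³.
Food-to-microorganism ratio F/M = Q S₀ / (V X) = 1780 × 2110 / (2765 × 3470) = 0.3915 d⁻¹.

F/M ≈ 0.391 d⁻¹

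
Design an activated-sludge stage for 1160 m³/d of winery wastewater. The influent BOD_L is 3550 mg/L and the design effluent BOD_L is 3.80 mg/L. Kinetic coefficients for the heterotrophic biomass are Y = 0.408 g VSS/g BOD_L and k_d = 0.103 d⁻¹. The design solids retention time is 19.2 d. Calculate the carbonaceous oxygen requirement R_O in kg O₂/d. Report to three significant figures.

R_O ≈ 3310 kg O₂/d

Observed yield with endogenous decay: Y_obs = Y / (1 + k_d·θ_c) = 0.408 / (1 + 0.103 × 19.2) = 0.408 / 2.978 = 0.1370 g VSS/g BOD_L.
Substrate removed = Q·(S₀ − S) = 1160 m³/d × (3550 − 3.80) g/m³ = 4.11×10^6 g/d = 4114 kg/d.
Biomass synthesised: P_X = Y_obs × 4114 = 563.7 kg VSS/d.
R_O = Q·ΔS − 1.42 P_X = 4114 − 800.4 = 3313 kg O₂/d.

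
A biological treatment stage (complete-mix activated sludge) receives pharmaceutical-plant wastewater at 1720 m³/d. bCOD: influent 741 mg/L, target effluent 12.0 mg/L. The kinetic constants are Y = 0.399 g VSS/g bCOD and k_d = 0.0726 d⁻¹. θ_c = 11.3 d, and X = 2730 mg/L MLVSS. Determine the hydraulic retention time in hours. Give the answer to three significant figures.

τ ≈ 15.9 h

Rearranging the biomass balance for a CMAS with decay, V = Y·Q·ΔS·θ_c / [X·(1+k_d θ_c)] = 0.399 × 1720 × (741 − 12.0) × 11.3 / [2730 × (1 + 0.0726 × 11.3)] = 5.65×10^6 / 4970 = 1138 m³.
Hydraulic retention time τ = V/Q = 1138 / 1720 = 0.6614 d = 15.87 h.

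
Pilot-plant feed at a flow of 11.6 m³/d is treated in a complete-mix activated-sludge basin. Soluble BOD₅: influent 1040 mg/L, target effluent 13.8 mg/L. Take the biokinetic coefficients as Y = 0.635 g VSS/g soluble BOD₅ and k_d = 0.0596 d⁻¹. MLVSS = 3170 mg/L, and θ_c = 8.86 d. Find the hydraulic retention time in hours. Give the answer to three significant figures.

Steady-state biomass mass balance: V·X·(1 + k_d·θ_c) = Y·Q·(S₀ − S)·θ_c, so V = 0.635 × 11.6 × (1040 − 13.8) × 8.86 / [3170 × (1 + 0.0596 × 8.86)] = 6.7×10^4 / 4844 = 13.83 m³.
HRT = V/Q = 13.83 m³ / 11.6 m³·d⁻¹ = 1.192 d × 24 = 28.61 h.

τ ≈ 28.6 h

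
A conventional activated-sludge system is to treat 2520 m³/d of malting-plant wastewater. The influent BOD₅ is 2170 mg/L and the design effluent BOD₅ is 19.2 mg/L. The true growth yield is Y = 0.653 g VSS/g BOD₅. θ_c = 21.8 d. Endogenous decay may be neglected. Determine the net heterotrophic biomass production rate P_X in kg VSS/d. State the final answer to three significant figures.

P_X ≈ 3540 kg VSS/d

Since k_d ≈ 0, Y_obs = Y = 0.653 g VSS/g BOD₅.
ΔS = 2170 − 19.2 = 2151 mg/L, so the substrate removal rate is 2520 × 2151/1000 = 5420 kg BOD₅/d.
So the net sludge growth is P_X = 0.6530 × 5420 = 3539 kg VSS/d.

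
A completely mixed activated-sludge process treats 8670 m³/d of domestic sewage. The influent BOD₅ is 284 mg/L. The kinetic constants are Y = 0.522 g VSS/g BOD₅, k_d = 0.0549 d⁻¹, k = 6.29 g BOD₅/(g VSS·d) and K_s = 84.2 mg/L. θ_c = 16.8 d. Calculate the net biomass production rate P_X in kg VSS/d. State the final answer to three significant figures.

Effluent substrate depends only on kinetics and SRT: S = K_s(1 + k_d θ_c) / [θ_c(Yk − k_d) − 1] = 84.2 × (1 + 0.0549 × 16.8) / [16.8 × (0.522 × 6.29 − 0.0549) − 1] = 161.9 / 53.24 = 3.040 mg/L.
Correct the yield for decay: Y_obs = Y/(1 + k_d θ_c) = 0.522 / (1 + 0.0549 × 16.8) = 0.522 / 1.922 = 0.2715.
ΔS = 284 − 3.04 = 281.0 mg/L, so the substrate removal rate is 8670 × 281.0/1000 = 2436 kg BOD₅/d.
So the net sludge growth is P_X = 0.2715 × 2436 = 661.5 kg VSS/d.

P_X ≈ 661 kg VSS/d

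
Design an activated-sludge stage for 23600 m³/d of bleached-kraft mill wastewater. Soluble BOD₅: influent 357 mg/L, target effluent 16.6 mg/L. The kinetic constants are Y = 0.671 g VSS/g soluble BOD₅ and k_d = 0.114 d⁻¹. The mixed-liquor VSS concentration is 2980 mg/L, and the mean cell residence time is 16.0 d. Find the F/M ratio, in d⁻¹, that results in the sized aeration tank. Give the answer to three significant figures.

From the SRT design equation V = Y Q (S₀−S) θ_c / [X (1 + k_d θ_c)] = 0.671 × 23600 × (357 − 16.6) × 16.0 / [2980 × (1 + 0.114 × 16.0)] = 8.62×10^7 / 8416 = 10249 m³.
Food-to-microorganism ratio F/M = Q S₀ / (V X) = 23600 × 357 / (10249 × 2980) = 0.2759 d⁻¹.

F/M ≈ 0.276 d⁻¹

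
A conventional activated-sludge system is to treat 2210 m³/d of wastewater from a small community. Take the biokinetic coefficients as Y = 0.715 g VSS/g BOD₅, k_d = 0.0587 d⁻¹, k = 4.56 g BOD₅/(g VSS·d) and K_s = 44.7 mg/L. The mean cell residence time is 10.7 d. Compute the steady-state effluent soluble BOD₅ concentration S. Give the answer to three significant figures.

S ≈ 2.19 mg/L

Effluent substrate depends only on kinetics and SRT: S = K_s(1 + k_d θ_c) / [θ_c(Yk − k_d) − 1] = 44.7 × (1 + 0.0587 × 10.7) / [10.7 × (0.715 × 4.56 − 0.0587) − 1] = 72.78 / 33.26 = 2.188 mg/L.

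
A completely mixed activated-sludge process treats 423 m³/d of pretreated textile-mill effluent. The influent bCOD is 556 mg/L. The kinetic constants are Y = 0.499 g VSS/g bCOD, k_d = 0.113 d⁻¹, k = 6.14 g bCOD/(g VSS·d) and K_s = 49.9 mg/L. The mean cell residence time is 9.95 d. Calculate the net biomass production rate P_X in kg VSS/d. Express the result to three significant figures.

Effluent substrate depends only on kinetics and SRT: S = K_s(1 + k_d θ_c) / [θ_c(Yk − k_d) − 1] = 49.9 × (1 + 0.113 × 9.95) / [9.95 × (0.499 × 6.14 − 0.113) − 1] = 106.0 / 28.36 = 3.738 mg/L.
Y_obs = Y / (1 + k_d θ_c) = 0.499 / (1 + 0.113 × 9.95) = 0.499 / 2.124 = 0.2349.
ΔS = 556 − 3.74 = 552.3 mg/L, so the substrate removal rate is 423 × 552.3/1000 = 233.6 kg bCOD/d.
P_X = Y_obs · Q(S₀ − S) = 0.2349 × 233.6 = 54.87 kg VSS/d.

P_X ≈ 54.9 kg VSS/d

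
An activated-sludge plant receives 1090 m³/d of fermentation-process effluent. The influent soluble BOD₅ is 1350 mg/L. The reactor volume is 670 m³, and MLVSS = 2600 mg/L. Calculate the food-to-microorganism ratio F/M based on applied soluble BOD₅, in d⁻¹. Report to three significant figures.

F/M ≈ 0.845 d⁻¹

Food-to-microorganism ratio F/M = Q S₀ / (V X) = 1090 × 1350 / (670.0 × 2600) = 0.8447 d⁻¹.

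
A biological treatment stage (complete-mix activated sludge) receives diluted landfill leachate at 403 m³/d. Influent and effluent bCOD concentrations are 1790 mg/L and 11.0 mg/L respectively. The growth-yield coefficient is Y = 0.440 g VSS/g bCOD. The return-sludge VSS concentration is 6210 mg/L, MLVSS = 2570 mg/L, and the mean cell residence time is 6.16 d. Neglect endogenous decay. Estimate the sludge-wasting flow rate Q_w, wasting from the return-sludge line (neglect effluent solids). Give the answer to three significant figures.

Q_w ≈ 50.8 m³/d

V·X = Y·Q·ΔS·θ_c gives V = 0.440 × 403 × (1790 − 11.0) × 6.16 / 2570 = 756.1 m³.
Wasting from the return line (neglecting effluent solids): Q_w = V·X / (θ_c·X_r) = 756.1 × 2570 / (6.16 × 6210) = 50.80 m³/d.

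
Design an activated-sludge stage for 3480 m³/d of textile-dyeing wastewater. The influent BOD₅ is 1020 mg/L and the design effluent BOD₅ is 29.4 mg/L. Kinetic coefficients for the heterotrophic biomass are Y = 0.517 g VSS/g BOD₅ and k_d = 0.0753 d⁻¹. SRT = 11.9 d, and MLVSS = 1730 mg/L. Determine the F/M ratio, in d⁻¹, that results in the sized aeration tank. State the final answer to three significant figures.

F/M ≈ 0.317 d⁻¹

Steady-state biomass mass balance: V·X·(1 + k_d·θ_c) = Y·Q·(S₀ − S)·θ_c, so V = 0.517 × 3480 × (1020 − 29.4) × 11.9 / [1730 × (1 + 0.0753 × 11.9)] = 2.12×10^7 / 3280 = 6466 m³.
Food-to-microorganism ratio F/M = Q S₀ / (V X) = 3480 × 1020 / (6466 × 1730) = 0.3173 d⁻¹.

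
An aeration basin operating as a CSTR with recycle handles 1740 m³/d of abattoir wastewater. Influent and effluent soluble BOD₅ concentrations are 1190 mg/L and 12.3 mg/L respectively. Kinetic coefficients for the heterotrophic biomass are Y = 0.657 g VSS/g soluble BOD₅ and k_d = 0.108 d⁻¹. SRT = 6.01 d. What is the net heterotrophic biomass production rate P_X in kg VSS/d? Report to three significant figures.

The observed yield is Y_obs = Y/(1 + k_d·θ_c) = 0.657 / (1 + 0.108 × 6.01) = 0.657 / 1.649 = 0.3984 g VSS per g soluble BOD₅ removed.
Q·(S₀ − S) = 1740 × (1190 − 12.3) × 10⁻³ = 2049 kg/d removed.
P_X = Y_obs · Q(S₀ − S) = 0.3984 × 2049 = 816.4 kg VSS/d.

P_X ≈ 816 kg VSS/d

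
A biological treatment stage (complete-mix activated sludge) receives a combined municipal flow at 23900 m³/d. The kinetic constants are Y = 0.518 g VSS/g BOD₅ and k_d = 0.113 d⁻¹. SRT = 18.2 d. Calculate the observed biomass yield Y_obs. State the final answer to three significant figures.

The observed yield is Y_obs = Y/(1 + k_d·θ_c) = 0.518 / (1 + 0.113 × 18.2) = 0.518 / 3.057 = 0.1695 g VSS per g BOD₅ removed.

Y_obs ≈ 0.169 g VSS/g BOD₅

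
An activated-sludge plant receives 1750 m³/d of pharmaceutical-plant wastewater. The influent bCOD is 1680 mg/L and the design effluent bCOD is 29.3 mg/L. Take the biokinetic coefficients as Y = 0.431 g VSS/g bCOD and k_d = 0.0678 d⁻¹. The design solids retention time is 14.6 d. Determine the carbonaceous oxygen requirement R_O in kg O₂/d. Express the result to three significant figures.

Y_obs = Y / (1 + k_d θ_c) = 0.431 / (1 + 0.0678 × 14.6) = 0.431 / 1.990 = 0.2166.
Mass of bCOD removed per day: Q(S₀ − S) = 1750 × 1651 g/m³ = 2889 kg/d.
Biomass synthesised: P_X = Y_obs × 2889 = 625.7 kg VSS/d.
R_O = Q·ΔS − 1.42 P_X = 2889 − 888.5 = 2000 kg O₂/d.

R_O ≈ 2000 kg O₂/d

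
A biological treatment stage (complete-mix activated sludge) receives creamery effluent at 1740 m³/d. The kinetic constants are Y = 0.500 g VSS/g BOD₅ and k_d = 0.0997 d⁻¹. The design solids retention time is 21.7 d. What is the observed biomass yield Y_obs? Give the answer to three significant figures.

Y_obs ≈ 0.158 g VSS/g BOD₅

Observed yield with endogenous decay: Y_obs = Y / (1 + k_d·θ_c) = 0.500 / (1 + 0.0997 × 21.7) = 0.500 / 3.163 = 0.1581 g VSS/g BOD₅.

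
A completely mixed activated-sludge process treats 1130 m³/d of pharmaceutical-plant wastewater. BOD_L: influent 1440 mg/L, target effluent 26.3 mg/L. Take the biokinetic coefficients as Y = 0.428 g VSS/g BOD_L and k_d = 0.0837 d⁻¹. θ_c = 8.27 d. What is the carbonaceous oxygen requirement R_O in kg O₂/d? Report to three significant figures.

R_O ≈ 1020 kg O₂/d

Observed yield with endogenous decay: Y_obs = Y / (1 + k_d·θ_c) = 0.428 / (1 + 0.0837 × 8.27) = 0.428 / 1.692 = 0.2529 g VSS/g BOD_L.
Substrate removed = Q·(S₀ − S) = 1130 m³/d × (1440 − 26.3) g/m³ = 1.6×10^6 g/d = 1597 kg/d.
Net sludge production P_X = 0.2529 × 1597 = 404.0 kg VSS/d.
R_O = Q·ΔS − 1.42 P_X = 1597 − 573.7 = 1024 kg O₂/d.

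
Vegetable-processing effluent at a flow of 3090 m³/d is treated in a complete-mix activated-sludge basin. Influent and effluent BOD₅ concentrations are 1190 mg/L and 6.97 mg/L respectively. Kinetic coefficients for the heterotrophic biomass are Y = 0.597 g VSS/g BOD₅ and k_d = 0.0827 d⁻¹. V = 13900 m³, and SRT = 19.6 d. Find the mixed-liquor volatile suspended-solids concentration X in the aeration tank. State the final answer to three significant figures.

X ≈ 1170 mg/L

From V·X·(1 + k_d·θ_c) = Y·Q·(S₀ − S)·θ_c: X = 0.597 × 3090 × (1190 − 6.97) × 19.6 / [13900 × (1 + 0.0827 × 19.6)] = 1174 mg/L.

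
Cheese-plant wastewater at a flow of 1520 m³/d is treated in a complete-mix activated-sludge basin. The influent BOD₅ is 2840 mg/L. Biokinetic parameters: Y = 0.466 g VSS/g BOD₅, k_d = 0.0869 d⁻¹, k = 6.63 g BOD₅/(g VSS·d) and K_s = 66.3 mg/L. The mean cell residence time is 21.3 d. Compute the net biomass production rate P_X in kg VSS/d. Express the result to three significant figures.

Effluent substrate depends only on kinetics and SRT: S = K_s(1 + k_d θ_c) / [θ_c(Yk − k_d) − 1] = 66.3 × (1 + 0.0869 × 21.3) / [21.3 × (0.466 × 6.63 − 0.0869) − 1] = 189.0 / 62.96 = 3.002 mg/L.
Y_obs = Y / (1 + k_d θ_c) = 0.466 / (1 + 0.0869 × 21.3) = 0.466 / 2.851 = 0.1635.
Mass of BOD₅ removed per day: Q(S₀ − S) = 1520 × 2837 g/m³ = 4312 kg/d.
Biomass produced: P_X = Y_obs·Q·ΔS = 0.1635 × 4312 ≈ 704.8 kg VSS/d.

P_X ≈ 705 kg VSS/d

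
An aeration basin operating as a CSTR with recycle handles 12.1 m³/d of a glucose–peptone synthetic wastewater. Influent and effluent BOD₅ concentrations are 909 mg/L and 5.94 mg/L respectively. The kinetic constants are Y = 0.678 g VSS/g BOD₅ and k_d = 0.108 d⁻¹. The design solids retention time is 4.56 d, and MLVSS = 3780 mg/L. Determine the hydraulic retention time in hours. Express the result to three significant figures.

From the SRT design equation V = Y Q (S₀−S) θ_c / [X (1 + k_d θ_c)] = 0.678 × 12.1 × (909 − 5.94) × 4.56 / [3780 × (1 + 0.108 × 4.56)] = 3.38×10^4 / 5642 = 5.988 m³.
Hydraulic retention time τ = V/Q = 5.988 / 12.1 = 0.4949 d = 11.88 h.

τ ≈ 11.9 h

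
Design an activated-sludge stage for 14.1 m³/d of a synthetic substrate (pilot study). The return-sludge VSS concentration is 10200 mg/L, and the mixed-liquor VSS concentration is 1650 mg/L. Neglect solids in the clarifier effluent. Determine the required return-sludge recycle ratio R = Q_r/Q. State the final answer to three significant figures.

R = Q_r/Q = X/(X_r − X) = 1650 / (10200 − 1650) = 0.1930.

R ≈ 0.193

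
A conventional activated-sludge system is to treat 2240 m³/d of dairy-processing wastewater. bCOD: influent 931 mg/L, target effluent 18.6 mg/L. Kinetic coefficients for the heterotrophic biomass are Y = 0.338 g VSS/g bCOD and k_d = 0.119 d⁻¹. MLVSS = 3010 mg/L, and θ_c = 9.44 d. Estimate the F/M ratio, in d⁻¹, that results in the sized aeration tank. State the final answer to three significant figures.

Rearranging the biomass balance for a CMAS with decay, V = Y·Q·ΔS·θ_c / [X·(1+k_d θ_c)] = 0.338 × 2240 × (931 − 18.6) × 9.44 / [3010 × (1 + 0.119 × 9.44)] = 6.52×10^6 / 6391 = 1020 m³.
Food-to-microorganism ratio F/M = Q S₀ / (V X) = 2240 × 931 / (1020 × 3010) = 0.6790 d⁻¹.

F/M ≈ 0.679 d⁻¹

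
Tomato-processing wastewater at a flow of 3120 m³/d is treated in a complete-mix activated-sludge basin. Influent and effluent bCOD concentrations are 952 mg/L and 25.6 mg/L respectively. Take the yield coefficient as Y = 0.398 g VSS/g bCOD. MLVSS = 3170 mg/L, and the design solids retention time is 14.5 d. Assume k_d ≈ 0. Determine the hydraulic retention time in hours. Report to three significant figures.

V·X = Y·Q·ΔS·θ_c gives V = 0.398 × 3120 × (952 − 25.6) × 14.5 / 3170 = 5262 m³.
τ = V/Q = 5262/3120 = 1.687 d, or 40.48 h.

τ ≈ 40.5 h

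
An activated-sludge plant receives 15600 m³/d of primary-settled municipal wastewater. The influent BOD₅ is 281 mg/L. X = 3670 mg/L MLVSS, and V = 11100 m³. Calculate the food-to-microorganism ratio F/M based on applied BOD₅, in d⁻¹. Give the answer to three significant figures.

F/M ≈ 0.108 d⁻¹

F/M = applied load / biomass = Q·S₀/(V·X) = 15600 × 281 / (11100 × 3670) = 0.1076 d⁻¹.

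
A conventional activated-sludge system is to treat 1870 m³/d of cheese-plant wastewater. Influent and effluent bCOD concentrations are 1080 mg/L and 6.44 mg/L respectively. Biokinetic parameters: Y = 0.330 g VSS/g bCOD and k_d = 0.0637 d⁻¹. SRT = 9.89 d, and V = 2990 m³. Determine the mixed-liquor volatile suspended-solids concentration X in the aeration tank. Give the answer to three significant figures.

X ≈ 1340 mg/L

Solving the biomass balance for X: X = Y Q (S₀−S) θ_c / [V (1+k_d θ_c)] = 0.330 × 1870 × (1080 − 6.44) × 9.89 / [2990 × (1 + 0.0637 × 9.89)] = 1344 mg/L.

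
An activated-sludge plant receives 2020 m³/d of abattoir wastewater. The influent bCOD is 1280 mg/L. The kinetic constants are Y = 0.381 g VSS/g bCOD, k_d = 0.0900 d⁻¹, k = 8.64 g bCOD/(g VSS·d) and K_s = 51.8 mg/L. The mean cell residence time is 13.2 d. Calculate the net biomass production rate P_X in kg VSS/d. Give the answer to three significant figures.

P_X ≈ 449 kg VSS/d

Effluent substrate depends only on kinetics and SRT: S = K_s(1 + k_d θ_c) / [θ_c(Yk − k_d) − 1] = 51.8 × (1 + 0.0900 × 13.2) / [13.2 × (0.381 × 8.64 − 0.0900) − 1] = 113.3 / 41.26 = 2.747 mg/L.
Correct the yield for decay: Y_obs = Y/(1 + k_d θ_c) = 0.381 / (1 + 0.0900 × 13.2) = 0.381 / 2.188 = 0.1741.
Mass of bCOD removed per day: Q(S₀ − S) = 2020 × 1277 g/m³ = 2580 kg/d.
Biomass produced: P_X = Y_obs·Q·ΔS = 0.1741 × 2580 ≈ 449.3 kg VSS/d.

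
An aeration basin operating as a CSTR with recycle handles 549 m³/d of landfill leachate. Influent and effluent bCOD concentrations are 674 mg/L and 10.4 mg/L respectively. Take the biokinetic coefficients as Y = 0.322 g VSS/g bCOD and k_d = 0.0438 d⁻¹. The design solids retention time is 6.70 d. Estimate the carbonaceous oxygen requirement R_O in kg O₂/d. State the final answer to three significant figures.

Y_obs = Y / (1 + k_d θ_c) = 0.322 / (1 + 0.0438 × 6.70) = 0.322 / 1.293 = 0.2489.
ΔS = 674 − 10.4 = 663.6 mg/L, so the substrate removal rate is 549 × 663.6/1000 = 364.3 kg bCOD/d.
Biomass synthesised: P_X = Y_obs × 364.3 = 90.69 kg VSS/d.
R_O = Q·ΔS − 1.42 P_X = 364.3 − 128.8 = 235.5 kg O₂/d.

R_O ≈ 236 kg O₂/d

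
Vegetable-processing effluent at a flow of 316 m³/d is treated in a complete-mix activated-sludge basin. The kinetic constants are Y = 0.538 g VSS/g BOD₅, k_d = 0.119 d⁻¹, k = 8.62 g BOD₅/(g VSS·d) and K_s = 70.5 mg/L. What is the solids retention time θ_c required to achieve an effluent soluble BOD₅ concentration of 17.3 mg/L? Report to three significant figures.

Specific growth rate at S = 17.3 mg/L: μ = YkS/(K_s+S) = 0.538·8.62·17.3/(70.5+17.3) = 0.9138 d⁻¹.
Then 1/θ_c = μ − k_d = 0.9138 − 0.119 = 0.7948 d⁻¹, giving θ_c = 1.258 d.

θ_c ≈ 1.26 d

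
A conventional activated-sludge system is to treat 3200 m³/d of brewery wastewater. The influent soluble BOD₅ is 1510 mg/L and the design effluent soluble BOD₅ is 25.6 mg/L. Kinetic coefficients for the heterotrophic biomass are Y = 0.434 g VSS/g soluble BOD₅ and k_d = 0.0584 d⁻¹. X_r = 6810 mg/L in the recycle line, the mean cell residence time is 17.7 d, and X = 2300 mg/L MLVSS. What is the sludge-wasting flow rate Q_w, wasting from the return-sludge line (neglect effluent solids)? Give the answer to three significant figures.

Q_w ≈ 149 m³/d

From the SRT design equation V = Y Q (S₀−S) θ_c / [X (1 + k_d θ_c)] = 0.434 × 3200 × (1510 − 25.6) × 17.7 / [2300 × (1 + 0.0584 × 17.7)] = 3.65×10^7 / 4677 = 7801 m³.
Wasting from the return line (neglecting effluent solids): Q_w = V·X / (θ_c·X_r) = 7801 × 2300 / (17.7 × 6810) = 148.9 m³/d.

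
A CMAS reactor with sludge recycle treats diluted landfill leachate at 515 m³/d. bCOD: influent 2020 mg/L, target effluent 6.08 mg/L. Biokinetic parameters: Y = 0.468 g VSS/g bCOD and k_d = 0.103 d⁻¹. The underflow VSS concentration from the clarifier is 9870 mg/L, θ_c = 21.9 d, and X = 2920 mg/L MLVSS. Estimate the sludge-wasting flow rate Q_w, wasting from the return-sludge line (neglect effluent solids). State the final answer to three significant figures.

Steady-state biomass mass balance: V·X·(1 + k_d·θ_c) = Y·Q·(S₀ − S)·θ_c, so V = 0.468 × 515 × (2020 − 6.08) × 21.9 / [2920 × (1 + 0.103 × 21.9)] = 1.06×10^7 / 9507 = 1118 m³.
θ_c = V·X/(Q_w·X_r) when wasting from the recycle, so Q_w = V·X/(θ_c·X_r) = 1118 × 2920 / (21.9 × 9870) = 15.11 m³/d.

Q_w ≈ 15.1 m³/d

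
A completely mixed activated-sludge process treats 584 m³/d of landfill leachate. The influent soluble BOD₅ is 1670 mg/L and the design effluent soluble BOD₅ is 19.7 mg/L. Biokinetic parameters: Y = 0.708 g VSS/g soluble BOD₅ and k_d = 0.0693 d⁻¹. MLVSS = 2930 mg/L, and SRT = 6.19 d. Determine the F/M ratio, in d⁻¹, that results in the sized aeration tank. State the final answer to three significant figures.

From the SRT design equation V = Y Q (S₀−S) θ_c / [X (1 + k_d θ_c)] = 0.708 × 584 × (1670 − 19.7) × 6.19 / [2930 × (1 + 0.0693 × 6.19)] = 4.22×10^6 / 4187 = 1009 m³.
F/M = Q·S₀ / (V·X) = 584 × 1670 / (1009 × 2930) = 0.3300 g soluble BOD₅·(g VSS·d)⁻¹.

F/M ≈ 0.330 d⁻¹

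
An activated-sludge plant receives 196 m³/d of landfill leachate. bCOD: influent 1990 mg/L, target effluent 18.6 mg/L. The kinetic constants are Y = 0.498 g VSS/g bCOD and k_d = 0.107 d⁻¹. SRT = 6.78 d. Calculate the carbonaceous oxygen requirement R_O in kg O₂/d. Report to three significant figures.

R_O ≈ 228 kg O₂/d

Y_obs = Y / (1 + k_d θ_c) = 0.498 / (1 + 0.107 × 6.78) = 0.498 / 1.725 = 0.2886.
Substrate removed = Q·(S₀ − S) = 196 m³/d × (1990 − 18.6) g/m³ = 3.86×10^5 g/d = 386.4 kg/d.
P_X = Y_obs·Q·(S₀ − S) = 0.2886 × 386.4 = 111.5 kg VSS/d.
Carbonaceous O₂ demand = substrate oxidised − cell-mass equivalent = 386.4 − 1.42 × 111.5 = 228.0 kg O₂/d.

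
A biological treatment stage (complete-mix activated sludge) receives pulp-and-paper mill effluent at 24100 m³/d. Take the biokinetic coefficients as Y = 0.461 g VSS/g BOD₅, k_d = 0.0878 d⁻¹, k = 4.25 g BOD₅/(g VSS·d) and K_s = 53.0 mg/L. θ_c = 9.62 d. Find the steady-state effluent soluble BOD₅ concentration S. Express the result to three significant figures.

For a completely mixed reactor with recycle the Lawrence–McCarty relation gives S = K_s·(1 + k_d·θ_c) / [θ_c·(Y·k − k_d) − 1] = 53.0 × (1 + 0.0878 × 9.62) / [9.62 × (0.461 × 4.25 − 0.0878) − 1] = 97.77 / 17.00 = 5.750 mg/L.

S ≈ 5.75 mg/L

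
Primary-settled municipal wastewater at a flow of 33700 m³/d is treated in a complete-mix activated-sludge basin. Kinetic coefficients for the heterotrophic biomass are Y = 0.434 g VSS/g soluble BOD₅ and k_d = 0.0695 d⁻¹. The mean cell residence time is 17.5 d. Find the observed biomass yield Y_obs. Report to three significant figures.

Y_obs ≈ 0.196 g VSS/g soluble BOD₅

Y_obs = Y / (1 + k_d θ_c) = 0.434 / (1 + 0.0695 × 17.5) = 0.434 / 2.216 = 0.1958.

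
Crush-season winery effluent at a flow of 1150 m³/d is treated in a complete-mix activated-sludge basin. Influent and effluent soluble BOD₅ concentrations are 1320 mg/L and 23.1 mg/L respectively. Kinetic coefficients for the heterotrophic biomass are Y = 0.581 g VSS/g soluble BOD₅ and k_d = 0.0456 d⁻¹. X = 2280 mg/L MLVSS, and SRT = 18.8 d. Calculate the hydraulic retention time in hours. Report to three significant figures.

τ ≈ 80.3 h

From the SRT design equation V = Y Q (S₀−S) θ_c / [X (1 + k_d θ_c)] = 0.581 × 1150 × (1320 − 23.1) × 18.8 / [2280 × (1 + 0.0456 × 18.8)] = 1.63×10^7 / 4235 = 3847 m³.
Hydraulic retention time τ = V/Q = 3847 / 1150 = 3.345 d = 80.29 h.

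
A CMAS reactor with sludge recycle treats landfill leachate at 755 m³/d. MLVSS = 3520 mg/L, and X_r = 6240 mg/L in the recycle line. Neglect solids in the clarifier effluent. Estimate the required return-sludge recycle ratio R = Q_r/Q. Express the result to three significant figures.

Mass balance around the secondary clarifier (neglecting effluent solids): R = X / (X_r − X) = 3520 / (6240 − 3520) = 1.294.

R ≈ 1.29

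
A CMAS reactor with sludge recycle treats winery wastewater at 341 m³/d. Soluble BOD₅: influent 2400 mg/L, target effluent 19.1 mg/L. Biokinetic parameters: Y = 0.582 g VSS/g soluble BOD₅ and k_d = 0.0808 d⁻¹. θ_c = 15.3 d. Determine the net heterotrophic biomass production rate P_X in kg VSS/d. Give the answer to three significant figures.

P_X ≈ 211 kg VSS/d

Observed yield with endogenous decay: Y_obs = Y / (1 + k_d·θ_c) = 0.582 / (1 + 0.0808 × 15.3) = 0.582 / 2.236 = 0.2603 g VSS/g soluble BOD₅.
Q·(S₀ − S) = 341 × (2400 − 19.1) × 10⁻³ = 811.9 kg/d removed.
So the net sludge growth is P_X = 0.2603 × 811.9 = 211.3 kg VSS/d.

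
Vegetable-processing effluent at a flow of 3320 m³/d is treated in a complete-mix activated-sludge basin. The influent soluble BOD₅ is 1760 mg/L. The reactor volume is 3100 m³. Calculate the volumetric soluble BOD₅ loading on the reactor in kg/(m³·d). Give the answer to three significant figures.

Applied soluble BOD₅ load per unit volume = Q·S₀/V = (3320 × 1760/1000)/3100 = 1.885 kg soluble BOD₅·m⁻³·d⁻¹.

L_v ≈ 1.88 kg soluble BOD₅/(m³·d)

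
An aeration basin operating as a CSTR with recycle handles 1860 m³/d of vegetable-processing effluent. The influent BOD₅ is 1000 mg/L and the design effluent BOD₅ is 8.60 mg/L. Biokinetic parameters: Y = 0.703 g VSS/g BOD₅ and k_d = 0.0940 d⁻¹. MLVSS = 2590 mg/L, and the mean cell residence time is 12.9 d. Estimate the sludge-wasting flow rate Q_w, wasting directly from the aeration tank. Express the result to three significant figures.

Q_w ≈ 226 m³/d

Rearranging the biomass balance for a CMAS with decay, V = Y·Q·ΔS·θ_c / [X·(1+k_d θ_c)] = 0.703 × 1860 × (1000 − 8.60) × 12.9 / [2590 × (1 + 0.0940 × 12.9)] = 1.67×10^7 / 5731 = 2918 m³.
For wasting at MLVSS concentration, Q_w = V/θ_c = 2918/12.9 = 226.2 m³/d.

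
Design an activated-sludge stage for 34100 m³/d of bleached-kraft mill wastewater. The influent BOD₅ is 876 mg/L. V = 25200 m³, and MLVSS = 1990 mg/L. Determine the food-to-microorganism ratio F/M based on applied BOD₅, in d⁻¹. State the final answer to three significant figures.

F/M = applied load / biomass = Q·S₀/(V·X) = 34100 × 876 / (25200 × 1990) = 0.5957 d⁻¹.

F/M ≈ 0.596 d⁻¹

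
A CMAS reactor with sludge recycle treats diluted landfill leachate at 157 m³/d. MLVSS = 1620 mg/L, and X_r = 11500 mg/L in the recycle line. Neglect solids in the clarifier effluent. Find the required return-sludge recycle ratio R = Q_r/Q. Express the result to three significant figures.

Mass balance around the secondary clarifier (neglecting effluent solids): R = X / (X_r − X) = 1620 / (11500 − 1620) = 0.1640.

R ≈ 0.164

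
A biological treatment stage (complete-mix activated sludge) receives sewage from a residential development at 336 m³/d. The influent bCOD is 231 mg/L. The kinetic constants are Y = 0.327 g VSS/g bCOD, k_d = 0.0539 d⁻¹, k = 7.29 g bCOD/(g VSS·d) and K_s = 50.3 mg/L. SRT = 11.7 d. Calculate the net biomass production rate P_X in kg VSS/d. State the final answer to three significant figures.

P_X ≈ 15.4 kg VSS/d

For a completely mixed reactor with recycle the Lawrence–McCarty relation gives S = K_s·(1 + k_d·θ_c) / [θ_c·(Y·k − k_d) − 1] = 50.3 × (1 + 0.0539 × 11.7) / [11.7 × (0.327 × 7.29 − 0.0539) − 1] = 82.02 / 26.26 = 3.123 mg/L.
Observed yield with endogenous decay: Y_obs = Y / (1 + k_d·θ_c) = 0.327 / (1 + 0.0539 × 11.7) = 0.327 / 1.631 = 0.2005 g VSS/g bCOD.
Q·(S₀ − S) = 336 × (231 − 3.12) × 10⁻³ = 76.57 kg/d removed.
Net biomass production P_X = Y_obs × Q·(S₀ − S) = 0.2005 × 76.57 = 15.35 kg VSS/d.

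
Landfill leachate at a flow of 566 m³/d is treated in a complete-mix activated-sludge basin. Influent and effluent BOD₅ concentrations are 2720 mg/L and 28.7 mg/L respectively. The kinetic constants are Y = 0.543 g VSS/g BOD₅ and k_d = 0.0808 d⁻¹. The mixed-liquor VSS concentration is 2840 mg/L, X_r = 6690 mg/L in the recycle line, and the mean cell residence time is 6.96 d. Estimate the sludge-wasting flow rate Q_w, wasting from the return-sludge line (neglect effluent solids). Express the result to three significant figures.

Q_w ≈ 79.1 m³/d

Rearranging the biomass balance for a CMAS with decay, V = Y·Q·ΔS·θ_c / [X·(1+k_d θ_c)] = 0.543 × 566 × (2720 − 28.7) × 6.96 / [2840 × (1 + 0.0808 × 6.96)] = 5.76×10^6 / 4437 = 1297 m³.
θ_c = V·X/(Q_w·X_r) when wasting from the recycle, so Q_w = V·X/(θ_c·X_r) = 1297 × 2840 / (6.96 × 6690) = 79.14 m³/d.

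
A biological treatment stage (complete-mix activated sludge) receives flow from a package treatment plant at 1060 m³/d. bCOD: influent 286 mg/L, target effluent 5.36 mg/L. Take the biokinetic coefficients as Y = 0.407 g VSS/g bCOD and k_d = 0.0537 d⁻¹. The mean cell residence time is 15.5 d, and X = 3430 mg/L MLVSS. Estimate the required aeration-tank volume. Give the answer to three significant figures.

Rearranging the biomass balance for a CMAS with decay, V = Y·Q·ΔS·θ_c / [X·(1+k_d θ_c)] = 0.407 × 1060 × (286 − 5.36) × 15.5 / [3430 × (1 + 0.0537 × 15.5)] = 1.88×10^6 / 6285 = 298.6 m³.

V ≈ 299 m³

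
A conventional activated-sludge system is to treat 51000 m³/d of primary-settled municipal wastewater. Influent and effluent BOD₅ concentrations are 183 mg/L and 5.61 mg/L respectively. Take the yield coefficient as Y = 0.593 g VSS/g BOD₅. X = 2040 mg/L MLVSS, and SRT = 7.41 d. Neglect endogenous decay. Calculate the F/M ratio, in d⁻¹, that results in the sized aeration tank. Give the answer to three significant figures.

Biomass mass balance (decay neglected): V·X = Y·Q·(S₀ − S)·θ_c, so V = 0.593 × 51000 × (183 − 5.61) × 7.41 / 2040 = 19487 m³.
F/M = Q·S₀ / (V·X) = 51000 × 183 / (19487 × 2040) = 0.2348 g BOD₅·(g VSS·d)⁻¹.

F/M ≈ 0.235 d⁻¹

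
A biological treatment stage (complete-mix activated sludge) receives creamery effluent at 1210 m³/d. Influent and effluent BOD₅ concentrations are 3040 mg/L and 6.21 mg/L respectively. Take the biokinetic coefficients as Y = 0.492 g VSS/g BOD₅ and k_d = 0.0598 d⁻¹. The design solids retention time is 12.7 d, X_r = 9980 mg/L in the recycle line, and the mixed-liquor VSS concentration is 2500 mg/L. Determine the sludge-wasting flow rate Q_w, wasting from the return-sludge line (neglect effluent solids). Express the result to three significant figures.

Q_w ≈ 103 m³/d

Rearranging the biomass balance for a CMAS with decay, V = Y·Q·ΔS·θ_c / [X·(1+k_d θ_c)] = 0.492 × 1210 × (3040 − 6.21) × 12.7 / [2500 × (1 + 0.0598 × 12.7)] = 2.29×10^7 / 4399 = 5215 m³.
Q_w = (V·X)/(θ_c X_r) = 5215 × 2500 / (12.7 × 9980) = 102.9 m³/d.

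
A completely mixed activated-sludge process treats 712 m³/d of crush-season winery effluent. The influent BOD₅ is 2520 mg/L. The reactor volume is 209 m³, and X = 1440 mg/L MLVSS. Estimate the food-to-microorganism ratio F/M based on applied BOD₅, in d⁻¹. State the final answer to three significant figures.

Food-to-microorganism ratio F/M = Q S₀ / (V X) = 712 × 2520 / (209.0 × 1440) = 5.962 d⁻¹.

F/M ≈ 5.96 d⁻¹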